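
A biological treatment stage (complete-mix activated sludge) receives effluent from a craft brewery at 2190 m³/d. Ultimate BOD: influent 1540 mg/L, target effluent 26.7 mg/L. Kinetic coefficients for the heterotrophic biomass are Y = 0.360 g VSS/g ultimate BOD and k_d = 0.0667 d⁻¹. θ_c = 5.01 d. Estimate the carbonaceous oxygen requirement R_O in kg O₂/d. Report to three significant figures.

Correct the yield for decay: Y_obs = Y/(1 + k_d θ_c) = 0.360 / (1 + 0.0667 × 5.01) = 0.360 / 1.334 = 0.2698.
Mass of ultimate BOD removed per day: Q(S₀ − S) = 2190 × 1513 g/m³ = 3314 kg/d.
Net sludge production P_X = 0.2698 × 3314 = 894.3 kg VSS/d.
Carbonaceous O₂ demand = substrate oxidised − cell-mass equivalent = 3314 − 1.42 × 894.3 = 2044 kg O₂/d.

R_O ≈ 2040 kg O₂/d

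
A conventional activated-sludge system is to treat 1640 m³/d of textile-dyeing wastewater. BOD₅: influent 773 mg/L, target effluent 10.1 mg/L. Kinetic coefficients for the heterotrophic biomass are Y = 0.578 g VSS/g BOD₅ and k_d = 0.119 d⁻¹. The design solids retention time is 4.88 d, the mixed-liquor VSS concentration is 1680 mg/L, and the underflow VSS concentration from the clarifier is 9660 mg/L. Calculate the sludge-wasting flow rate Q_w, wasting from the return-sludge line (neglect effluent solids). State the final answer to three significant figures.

From the SRT design equation V = Y Q (S₀−S) θ_c / [X (1 + k_d θ_c)] = 0.578 × 1640 × (773 − 10.1) × 4.88 / [1680 × (1 + 0.119 × 4.88)] = 3.53×10^6 / 2656 = 1329 m³.
Q_w = (V·X)/(θ_c X_r) = 1329 × 1680 / (4.88 × 9660) = 47.36 m³/d.

Q_w ≈ 47.4 m³/d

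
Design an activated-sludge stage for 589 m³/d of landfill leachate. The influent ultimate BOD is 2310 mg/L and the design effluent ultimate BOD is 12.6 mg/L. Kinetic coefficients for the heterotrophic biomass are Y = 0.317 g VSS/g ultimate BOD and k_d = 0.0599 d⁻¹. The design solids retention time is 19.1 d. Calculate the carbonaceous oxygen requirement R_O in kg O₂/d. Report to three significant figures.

The observed yield is Y_obs = Y/(1 + k_d·θ_c) = 0.317 / (1 + 0.0599 × 19.1) = 0.317 / 2.144 = 0.1478 g VSS per g ultimate BOD removed.
Substrate removed = Q·(S₀ − S) = 589 m³/d × (2310 − 12.6) g/m³ = 1.35×10^6 g/d = 1353 kg/d.
Biomass synthesised: P_X = Y_obs × 1353 = 200.1 kg VSS/d.
R_O = Q·(S₀ − S) − 1.42·P_X = 1353 − 1.42 × 200.1 = 1069 kg O₂/d.

R_O ≈ 1070 kg O₂/d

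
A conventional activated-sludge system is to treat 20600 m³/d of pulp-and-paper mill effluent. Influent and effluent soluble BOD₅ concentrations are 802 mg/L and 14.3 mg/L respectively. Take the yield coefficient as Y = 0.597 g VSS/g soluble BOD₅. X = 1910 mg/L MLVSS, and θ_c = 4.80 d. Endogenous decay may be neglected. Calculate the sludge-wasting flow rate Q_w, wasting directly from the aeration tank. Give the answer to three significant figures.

Biomass mass balance (decay neglected): V·X = Y·Q·(S₀ − S)·θ_c, so V = 0.597 × 20600 × (802 − 14.3) × 4.80 / 1910 = 24345 m³.
Wasting from the aeration tank: Q_w = V / θ_c = 24345 / 4.80 = 5072 m³/d.

Q_w ≈ 5070 m³/d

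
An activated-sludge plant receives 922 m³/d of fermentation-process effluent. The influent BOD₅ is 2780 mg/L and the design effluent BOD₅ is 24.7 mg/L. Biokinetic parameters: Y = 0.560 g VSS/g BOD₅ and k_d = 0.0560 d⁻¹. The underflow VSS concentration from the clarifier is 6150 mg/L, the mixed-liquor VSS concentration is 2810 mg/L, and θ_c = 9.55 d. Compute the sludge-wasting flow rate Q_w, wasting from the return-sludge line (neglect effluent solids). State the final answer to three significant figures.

Q_w ≈ 151 m³/d

Steady-state biomass mass balance: V·X·(1 + k_d·θ_c) = Y·Q·(S₀ − S)·θ_c, so V = 0.560 × 922 × (2780 − 24.7) × 9.55 / [2810 × (1 + 0.0560 × 9.55)] = 1.36×10^7 / 4313 = 3150 m³.
Q_w = (V·X)/(θ_c X_r) = 3150 × 2810 / (9.55 × 6150) = 150.7 m³/d.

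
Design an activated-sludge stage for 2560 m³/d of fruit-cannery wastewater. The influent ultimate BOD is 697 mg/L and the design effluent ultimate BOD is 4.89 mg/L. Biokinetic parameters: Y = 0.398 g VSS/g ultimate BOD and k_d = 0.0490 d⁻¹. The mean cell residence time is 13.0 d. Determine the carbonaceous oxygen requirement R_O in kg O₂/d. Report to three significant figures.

R_O ≈ 1160 kg O₂/d

Y_obs = Y / (1 + k_d θ_c) = 0.398 / (1 + 0.0490 × 13.0) = 0.398 / 1.637 = 0.2431.
Q·(S₀ − S) = 2560 × (697 − 4.89) × 10⁻³ = 1772 kg/d removed.
Net sludge production P_X = 0.2431 × 1772 = 430.8 kg VSS/d.
Carbonaceous O₂ demand = substrate oxidised − cell-mass equivalent = 1772 − 1.42 × 430.8 = 1160 kg O₂/d.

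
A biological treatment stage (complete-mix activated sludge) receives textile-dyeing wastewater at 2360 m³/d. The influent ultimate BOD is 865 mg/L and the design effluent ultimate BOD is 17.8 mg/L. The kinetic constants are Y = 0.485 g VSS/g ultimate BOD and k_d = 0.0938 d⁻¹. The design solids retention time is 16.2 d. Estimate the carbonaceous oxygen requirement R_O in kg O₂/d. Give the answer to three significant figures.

R_O ≈ 1450 kg O₂/d

The observed yield is Y_obs = Y/(1 + k_d·θ_c) = 0.485 / (1 + 0.0938 × 16.2) = 0.485 / 2.520 = 0.1925 g VSS per g ultimate BOD removed.
Q·(S₀ − S) = 2360 × (865 − 17.8) × 10⁻³ = 1999 kg/d removed.
Biomass synthesised: P_X = Y_obs × 1999 = 384.9 kg VSS/d.
Carbonaceous O₂ demand = substrate oxidised − cell-mass equivalent = 1999 − 1.42 × 384.9 = 1453 kg O₂/d.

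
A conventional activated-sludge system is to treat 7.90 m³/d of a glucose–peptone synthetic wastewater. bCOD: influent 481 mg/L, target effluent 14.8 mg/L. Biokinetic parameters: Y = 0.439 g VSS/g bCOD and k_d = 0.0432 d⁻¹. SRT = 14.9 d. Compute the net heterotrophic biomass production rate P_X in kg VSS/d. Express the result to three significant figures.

The observed yield is Y_obs = Y/(1 + k_d·θ_c) = 0.439 / (1 + 0.0432 × 14.9) = 0.439 / 1.644 = 0.2671 g VSS per g bCOD removed.
ΔS = 481 − 14.8 = 466.2 mg/L, so the substrate removal rate is 7.90 × 466.2/1000 = 3.683 kg bCOD/d.
Net biomass production P_X = Y_obs × Q·(S₀ − S) = 0.2671 × 3.683 = 0.9837 kg VSS/d.

P_X ≈ 0.984 kg VSS/d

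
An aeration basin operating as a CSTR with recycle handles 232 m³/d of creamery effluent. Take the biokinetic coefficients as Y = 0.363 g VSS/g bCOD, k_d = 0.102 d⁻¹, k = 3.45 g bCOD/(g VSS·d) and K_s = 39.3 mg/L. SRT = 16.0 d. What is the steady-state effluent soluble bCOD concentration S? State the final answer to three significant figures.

For a completely mixed reactor with recycle the Lawrence–McCarty relation gives S = K_s·(1 + k_d·θ_c) / [θ_c·(Y·k − k_d) − 1] = 39.3 × (1 + 0.102 × 16.0) / [16.0 × (0.363 × 3.45 − 0.102) − 1] = 103.4 / 17.41 = 5.943 mg/L.

S ≈ 5.94 mg/L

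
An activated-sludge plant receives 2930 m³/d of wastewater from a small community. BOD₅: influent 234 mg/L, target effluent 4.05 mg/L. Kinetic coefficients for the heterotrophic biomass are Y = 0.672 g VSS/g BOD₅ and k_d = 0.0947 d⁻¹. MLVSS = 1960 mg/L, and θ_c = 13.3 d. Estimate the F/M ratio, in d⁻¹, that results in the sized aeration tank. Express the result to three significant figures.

From the SRT design equation V = Y Q (S₀−S) θ_c / [X (1 + k_d θ_c)] = 0.672 × 2930 × (234 − 4.05) × 13.3 / [1960 × (1 + 0.0947 × 13.3)] = 6.02×10^6 / 4429 = 1360 m³.
F/M = applied load / biomass = Q·S₀/(V·X) = 2930 × 234 / (1360 × 1960) = 0.2573 d⁻¹.

F/M ≈ 0.257 d⁻¹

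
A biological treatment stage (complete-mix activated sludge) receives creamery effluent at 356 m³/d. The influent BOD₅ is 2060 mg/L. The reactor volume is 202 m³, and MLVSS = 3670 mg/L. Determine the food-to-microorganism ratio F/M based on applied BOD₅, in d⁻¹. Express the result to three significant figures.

F/M ≈ 0.989 d⁻¹

Food-to-microorganism ratio F/M = Q S₀ / (V X) = 356 × 2060 / (202.0 × 3670) = 0.9892 d⁻¹.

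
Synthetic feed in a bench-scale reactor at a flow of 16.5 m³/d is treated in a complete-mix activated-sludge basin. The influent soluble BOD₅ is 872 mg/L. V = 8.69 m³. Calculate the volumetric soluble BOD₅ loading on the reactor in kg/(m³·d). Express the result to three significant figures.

L_v ≈ 1.66 kg soluble BOD₅/(m³·d)

L_v = Q S₀ / V = 16.5 × 872 × 10⁻³ / 8.690 = 1.656 kg/(m³·d).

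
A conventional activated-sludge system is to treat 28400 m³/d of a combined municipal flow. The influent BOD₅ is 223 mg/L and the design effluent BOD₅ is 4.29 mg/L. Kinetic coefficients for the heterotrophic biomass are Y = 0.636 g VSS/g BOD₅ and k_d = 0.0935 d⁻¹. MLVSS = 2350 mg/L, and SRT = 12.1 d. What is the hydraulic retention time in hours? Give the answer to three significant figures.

τ ≈ 8.06 h

Steady-state biomass mass balance: V·X·(1 + k_d·θ_c) = Y·Q·(S₀ − S)·θ_c, so V = 0.636 × 28400 × (223 − 4.29) × 12.1 / [2350 × (1 + 0.0935 × 12.1)] = 4.78×10^7 / 5009 = 9543 m³.
τ = V/Q = 9543/28400 = 0.3360 d, or 8.065 h.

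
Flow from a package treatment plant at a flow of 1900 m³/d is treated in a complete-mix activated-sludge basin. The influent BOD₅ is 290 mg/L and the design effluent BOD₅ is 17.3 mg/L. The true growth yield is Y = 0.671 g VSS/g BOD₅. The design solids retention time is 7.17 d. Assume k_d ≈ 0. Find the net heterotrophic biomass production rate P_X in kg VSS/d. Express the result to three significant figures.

P_X ≈ 348 kg VSS/d

No decay correction is needed, so Y_obs = Y = 0.671.
ΔS = 290 − 17.3 = 272.7 mg/L, so the substrate removal rate is 1900 × 272.7/1000 = 518.1 kg BOD₅/d.
So the net sludge growth is P_X = 0.6710 × 518.1 = 347.7 kg VSS/d.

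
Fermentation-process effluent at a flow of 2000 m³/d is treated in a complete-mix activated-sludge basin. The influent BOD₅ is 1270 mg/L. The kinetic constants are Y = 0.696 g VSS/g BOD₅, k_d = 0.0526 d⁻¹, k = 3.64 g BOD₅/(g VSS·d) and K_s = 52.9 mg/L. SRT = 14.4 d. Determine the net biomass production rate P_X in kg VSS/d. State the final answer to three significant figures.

Effluent substrate depends only on kinetics and SRT: S = K_s(1 + k_d θ_c) / [θ_c(Yk − k_d) − 1] = 52.9 × (1 + 0.0526 × 14.4) / [14.4 × (0.696 × 3.64 − 0.0526) − 1] = 92.97 / 34.72 = 2.677 mg/L.
Y_obs = Y / (1 + k_d θ_c) = 0.696 / (1 + 0.0526 × 14.4) = 0.696 / 1.757 = 0.3960.
ΔS = 1270 − 2.68 = 1267 mg/L, so the substrate removal rate is 2000 × 1267/1000 = 2535 kg BOD₅/d.
P_X = Y_obs · Q(S₀ − S) = 0.3960 × 2535 = 1004 kg VSS/d.

P_X ≈ 1000 kg VSS/d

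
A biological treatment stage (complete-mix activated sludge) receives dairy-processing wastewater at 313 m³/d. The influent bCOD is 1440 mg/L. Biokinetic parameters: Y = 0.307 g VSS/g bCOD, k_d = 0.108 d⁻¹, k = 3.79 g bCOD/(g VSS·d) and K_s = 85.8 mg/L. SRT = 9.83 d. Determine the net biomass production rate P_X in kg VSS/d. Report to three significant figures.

P_X ≈ 66.2 kg VSS/d

From the Monod/SRT balance for a CMAS, S = K_s·(1+k_d θ_c)/[θ_c·(Y k − k_d) − 1] = 85.8 × (1 + 0.108 × 9.83) / [9.83 × (0.307 × 3.79 − 0.108) − 1] = 176.9 / 9.376 = 18.87 mg/L.
Observed yield with endogenous decay: Y_obs = Y / (1 + k_d·θ_c) = 0.307 / (1 + 0.108 × 9.83) = 0.307 / 2.062 = 0.1489 g VSS/g bCOD.
Substrate removed = Q·(S₀ − S) = 313 m³/d × (1440 − 18.9) g/m³ = 4.45×10^5 g/d = 444.8 kg/d.
Biomass produced: P_X = Y_obs·Q·ΔS = 0.1489 × 444.8 ≈ 66.24 kg VSS/d.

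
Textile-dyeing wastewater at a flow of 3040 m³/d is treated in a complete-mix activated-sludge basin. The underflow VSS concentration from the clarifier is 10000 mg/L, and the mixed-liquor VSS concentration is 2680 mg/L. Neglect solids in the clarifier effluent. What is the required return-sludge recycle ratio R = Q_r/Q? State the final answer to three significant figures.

Mass balance around the secondary clarifier (neglecting effluent solids): R = X / (X_r − X) = 2680 / (10000 − 2680) = 0.3661.

R ≈ 0.366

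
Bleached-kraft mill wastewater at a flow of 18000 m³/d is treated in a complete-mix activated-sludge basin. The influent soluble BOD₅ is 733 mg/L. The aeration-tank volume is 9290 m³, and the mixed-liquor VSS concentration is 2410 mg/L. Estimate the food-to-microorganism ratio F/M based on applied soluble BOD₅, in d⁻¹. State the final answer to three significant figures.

F/M = Q·S₀ / (V·X) = 18000 × 733 / (9290 × 2410) = 0.5893 g soluble BOD₅·(g VSS·d)⁻¹.

F/M ≈ 0.589 d⁻¹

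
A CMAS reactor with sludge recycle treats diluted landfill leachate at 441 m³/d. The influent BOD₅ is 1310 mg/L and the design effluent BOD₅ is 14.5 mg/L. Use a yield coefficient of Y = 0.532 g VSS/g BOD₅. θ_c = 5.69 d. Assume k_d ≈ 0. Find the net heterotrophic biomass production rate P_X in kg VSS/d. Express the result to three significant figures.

P_X ≈ 304 kg VSS/d

No decay correction is needed, so Y_obs = Y = 0.532.
ΔS = 1310 − 14.5 = 1296 mg/L, so the substrate removal rate is 441 × 1296/1000 = 571.3 kg BOD₅/d.
Net biomass production P_X = Y_obs × Q·(S₀ − S) = 0.5320 × 571.3 = 303.9 kg VSS/d.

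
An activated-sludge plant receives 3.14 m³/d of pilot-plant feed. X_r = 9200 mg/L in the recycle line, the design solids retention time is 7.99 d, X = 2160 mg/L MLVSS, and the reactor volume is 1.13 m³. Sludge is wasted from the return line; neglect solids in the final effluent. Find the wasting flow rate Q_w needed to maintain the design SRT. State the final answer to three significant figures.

Wasting from the return line (neglecting effluent solids): Q_w = V·X / (θ_c·X_r) = 1.130 × 2160 / (7.99 × 9200) = 0.03320 m³/d.

Q_w ≈ 0.0332 m³/d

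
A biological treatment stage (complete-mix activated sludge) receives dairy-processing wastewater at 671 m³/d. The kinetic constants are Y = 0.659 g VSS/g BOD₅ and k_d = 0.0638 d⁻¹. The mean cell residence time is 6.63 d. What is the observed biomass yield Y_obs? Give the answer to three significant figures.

Correct the yield for decay: Y_obs = Y/(1 + k_d θ_c) = 0.659 / (1 + 0.0638 × 6.63) = 0.659 / 1.423 = 0.4631.

Y_obs ≈ 0.463 g VSS/g BOD₅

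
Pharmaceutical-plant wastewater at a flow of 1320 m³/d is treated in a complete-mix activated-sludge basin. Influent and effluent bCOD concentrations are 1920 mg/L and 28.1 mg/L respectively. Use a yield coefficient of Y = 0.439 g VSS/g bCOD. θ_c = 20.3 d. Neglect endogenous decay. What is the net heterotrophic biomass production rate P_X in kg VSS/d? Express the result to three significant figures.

P_X ≈ 1100 kg VSS/d

With endogenous decay neglected, the observed yield equals the true yield: Y_obs = Y = 0.439 g VSS/g bCOD.
Substrate removed = Q·(S₀ − S) = 1320 m³/d × (1920 − 28.1) g/m³ = 2.5×10^6 g/d = 2497 kg/d.
Net biomass production P_X = Y_obs × Q·(S₀ − S) = 0.4390 × 2497 = 1096 kg VSS/d.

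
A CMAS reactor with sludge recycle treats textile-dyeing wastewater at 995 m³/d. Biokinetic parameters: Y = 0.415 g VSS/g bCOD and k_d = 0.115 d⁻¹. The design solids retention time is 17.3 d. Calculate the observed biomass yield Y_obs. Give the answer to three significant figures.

Y_obs = Y / (1 + k_d θ_c) = 0.415 / (1 + 0.115 × 17.3) = 0.415 / 2.990 = 0.1388.

Y_obs ≈ 0.139 g VSS/g bCOD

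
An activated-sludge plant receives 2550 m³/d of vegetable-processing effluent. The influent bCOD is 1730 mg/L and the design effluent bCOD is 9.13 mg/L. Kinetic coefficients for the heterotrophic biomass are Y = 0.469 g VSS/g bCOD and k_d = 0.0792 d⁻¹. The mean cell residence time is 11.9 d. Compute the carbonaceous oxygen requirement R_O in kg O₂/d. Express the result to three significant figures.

Observed yield with endogenous decay: Y_obs = Y / (1 + k_d·θ_c) = 0.469 / (1 + 0.0792 × 11.9) = 0.469 / 1.942 = 0.2414 g VSS/g bCOD.
Q·(S₀ − S) = 2550 × (1730 − 9.13) × 10⁻³ = 4388 kg/d removed.
Net sludge production P_X = 0.2414 × 4388 = 1060 kg VSS/d.
R_O = Q·(S₀ − S) − 1.42·P_X = 4388 − 1.42 × 1060 = 2884 kg O₂/d.

R_O ≈ 2880 kg O₂/d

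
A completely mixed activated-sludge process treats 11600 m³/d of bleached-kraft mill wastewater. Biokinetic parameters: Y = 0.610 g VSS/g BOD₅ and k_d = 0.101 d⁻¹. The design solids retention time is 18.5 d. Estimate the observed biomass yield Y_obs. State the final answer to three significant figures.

Y_obs ≈ 0.213 g VSS/g BOD₅

The observed yield is Y_obs = Y/(1 + k_d·θ_c) = 0.610 / (1 + 0.101 × 18.5) = 0.610 / 2.869 = 0.2127 g VSS per g BOD₅ removed.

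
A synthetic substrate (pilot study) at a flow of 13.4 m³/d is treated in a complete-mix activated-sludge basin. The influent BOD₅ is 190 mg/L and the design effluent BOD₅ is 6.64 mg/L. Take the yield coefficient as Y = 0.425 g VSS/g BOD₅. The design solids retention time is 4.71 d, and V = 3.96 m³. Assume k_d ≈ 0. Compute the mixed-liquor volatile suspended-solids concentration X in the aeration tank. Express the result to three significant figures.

X ≈ 1240 mg/L

From V·X = Y·Q·(S₀ − S)·θ_c (decay neglected): X = 0.425 × 13.4 × (190 − 6.64) × 4.71 / 3.96 = 1242 mg/L.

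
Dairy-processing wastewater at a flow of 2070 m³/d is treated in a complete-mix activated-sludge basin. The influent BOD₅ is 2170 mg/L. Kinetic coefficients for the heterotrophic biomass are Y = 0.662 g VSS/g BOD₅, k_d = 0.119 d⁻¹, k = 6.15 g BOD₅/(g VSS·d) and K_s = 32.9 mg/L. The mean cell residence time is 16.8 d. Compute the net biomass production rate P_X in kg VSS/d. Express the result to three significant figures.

From the Monod/SRT balance for a CMAS, S = K_s·(1+k_d θ_c)/[θ_c·(Y k − k_d) − 1] = 32.9 × (1 + 0.119 × 16.8) / [16.8 × (0.662 × 6.15 − 0.119) − 1] = 98.67 / 65.40 = 1.509 mg/L.
Y_obs = Y / (1 + k_d θ_c) = 0.662 / (1 + 0.119 × 16.8) = 0.662 / 2.999 = 0.2207.
Substrate removed = Q·(S₀ − S) = 2070 m³/d × (2170 − 1.51) g/m³ = 4.49×10^6 g/d = 4489 kg/d.
P_X = Y_obs · Q(S₀ − S) = 0.2207 × 4489 = 990.8 kg VSS/d.

P_X ≈ 991 kg VSS/d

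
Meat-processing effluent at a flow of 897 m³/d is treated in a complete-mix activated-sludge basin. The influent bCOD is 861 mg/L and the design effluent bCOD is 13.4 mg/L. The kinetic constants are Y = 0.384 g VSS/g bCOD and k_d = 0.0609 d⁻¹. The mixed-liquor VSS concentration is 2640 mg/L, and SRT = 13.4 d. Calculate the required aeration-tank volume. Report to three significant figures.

Rearranging the biomass balance for a CMAS with decay, V = Y·Q·ΔS·θ_c / [X·(1+k_d θ_c)] = 0.384 × 897 × (861 − 13.4) × 13.4 / [2640 × (1 + 0.0609 × 13.4)] = 3.91×10^6 / 4794 = 816.0 m³.

V ≈ 816 m³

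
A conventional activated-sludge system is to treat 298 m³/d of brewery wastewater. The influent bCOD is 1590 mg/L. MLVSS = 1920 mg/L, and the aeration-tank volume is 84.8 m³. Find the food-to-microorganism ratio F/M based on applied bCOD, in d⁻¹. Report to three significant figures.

F/M ≈ 2.91 d⁻¹

F/M = Q·S₀ / (V·X) = 298 × 1590 / (84.80 × 1920) = 2.910 g bCOD·(g VSS·d)⁻¹.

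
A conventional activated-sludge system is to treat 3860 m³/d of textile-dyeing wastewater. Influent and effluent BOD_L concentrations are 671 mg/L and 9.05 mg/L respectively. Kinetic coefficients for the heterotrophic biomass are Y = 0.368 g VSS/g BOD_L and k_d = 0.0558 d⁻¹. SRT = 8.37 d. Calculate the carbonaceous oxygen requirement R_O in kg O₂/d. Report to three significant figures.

Y_obs = Y / (1 + k_d θ_c) = 0.368 / (1 + 0.0558 × 8.37) = 0.368 / 1.467 = 0.2508.
Q·(S₀ − S) = 3860 × (671 − 9.05) × 10⁻³ = 2555 kg/d removed.
Biomass synthesised: P_X = Y_obs × 2555 = 640.9 kg VSS/d.
Carbonaceous O₂ demand = substrate oxidised − cell-mass equivalent = 2555 − 1.42 × 640.9 = 1645 kg O₂/d.

R_O ≈ 1640 kg O₂/d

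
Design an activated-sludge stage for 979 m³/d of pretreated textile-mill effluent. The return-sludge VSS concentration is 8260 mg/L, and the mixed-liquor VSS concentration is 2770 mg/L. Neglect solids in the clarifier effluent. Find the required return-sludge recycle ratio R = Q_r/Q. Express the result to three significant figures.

Solids balance on the clarifier gives (1+R)X = R·X_r, so R = X/(X_r − X) = 2770 / (8260 − 2770) = 0.5046.

R ≈ 0.505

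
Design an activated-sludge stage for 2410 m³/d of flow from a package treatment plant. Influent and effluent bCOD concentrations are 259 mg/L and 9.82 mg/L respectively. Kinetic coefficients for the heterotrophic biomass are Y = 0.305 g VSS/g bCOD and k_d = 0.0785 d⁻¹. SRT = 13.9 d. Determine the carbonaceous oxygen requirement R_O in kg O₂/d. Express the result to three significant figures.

R_O ≈ 476 kg O₂/d

The observed yield is Y_obs = Y/(1 + k_d·θ_c) = 0.305 / (1 + 0.0785 × 13.9) = 0.305 / 2.091 = 0.1459 g VSS per g bCOD removed.
Q·(S₀ − S) = 2410 × (259 − 9.82) × 10⁻³ = 600.5 kg/d removed.
P_X = Y_obs·Q·(S₀ − S) = 0.1459 × 600.5 = 87.59 kg VSS/d.
R_O = Q·(S₀ − S) − 1.42·P_X = 600.5 − 1.42 × 87.59 = 476.1 kg O₂/d.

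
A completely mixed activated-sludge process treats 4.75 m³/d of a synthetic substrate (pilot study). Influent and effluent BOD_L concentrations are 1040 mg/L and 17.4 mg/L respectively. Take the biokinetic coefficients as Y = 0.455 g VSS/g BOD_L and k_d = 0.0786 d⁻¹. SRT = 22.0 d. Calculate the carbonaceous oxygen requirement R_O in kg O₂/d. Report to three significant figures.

R_O ≈ 3.71 kg O₂/d

The observed yield is Y_obs = Y/(1 + k_d·θ_c) = 0.455 / (1 + 0.0786 × 22.0) = 0.455 / 2.729 = 0.1667 g VSS per g BOD_L removed.
ΔS = 1040 − 17.4 = 1023 mg/L, so the substrate removal rate is 4.75 × 1023/1000 = 4.857 kg BOD_L/d.
Net sludge production P_X = 0.1667 × 4.857 = 0.8098 kg VSS/d.
R_O = Q·(S₀ − S) − 1.42·P_X = 4.857 − 1.42 × 0.8098 = 3.707 kg O₂/d.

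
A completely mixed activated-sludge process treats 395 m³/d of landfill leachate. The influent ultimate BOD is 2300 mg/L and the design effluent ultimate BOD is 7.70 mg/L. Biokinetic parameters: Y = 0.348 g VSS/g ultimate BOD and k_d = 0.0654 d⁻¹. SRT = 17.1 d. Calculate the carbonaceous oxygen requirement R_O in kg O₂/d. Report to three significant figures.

R_O ≈ 694 kg O₂/d

Y_obs = Y / (1 + k_d θ_c) = 0.348 / (1 + 0.0654 × 17.1) = 0.348 / 2.118 = 0.1643.
Q·(S₀ − S) = 395 × (2300 − 7.70) × 10⁻³ = 905.5 kg/d removed.
P_X = Y_obs·Q·(S₀ − S) = 0.1643 × 905.5 = 148.7 kg VSS/d.
R_O = Q·(S₀ − S) − 1.42·P_X = 905.5 − 1.42 × 148.7 = 694.2 kg O₂/d.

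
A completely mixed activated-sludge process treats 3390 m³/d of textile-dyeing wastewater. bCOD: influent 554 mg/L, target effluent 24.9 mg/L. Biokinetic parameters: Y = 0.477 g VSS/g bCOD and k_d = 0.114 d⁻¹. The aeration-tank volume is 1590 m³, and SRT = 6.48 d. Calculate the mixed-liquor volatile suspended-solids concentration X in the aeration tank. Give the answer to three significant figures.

X = Y·Q·ΔS·θ_c / [V·(1 + k_d θ_c)] = 0.477 × 3390 × (554 − 24.9) × 6.48 / [1590 × (1 + 0.114 × 6.48)] = 2005 mg/L.

X ≈ 2010 mg/L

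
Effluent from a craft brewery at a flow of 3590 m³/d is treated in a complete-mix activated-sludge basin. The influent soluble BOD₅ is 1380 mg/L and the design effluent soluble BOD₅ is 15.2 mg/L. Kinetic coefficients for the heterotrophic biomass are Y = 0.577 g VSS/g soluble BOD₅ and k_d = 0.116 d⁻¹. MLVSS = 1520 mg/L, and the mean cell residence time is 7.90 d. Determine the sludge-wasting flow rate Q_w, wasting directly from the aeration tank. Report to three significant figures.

Steady-state biomass mass balance: V·X·(1 + k_d·θ_c) = Y·Q·(S₀ − S)·θ_c, so V = 0.577 × 3590 × (1380 − 15.2) × 7.90 / [1520 × (1 + 0.116 × 7.90)] = 2.23×10^7 / 2913 = 7667 m³.
With mixed-liquor wasting, θ_c = V/Q_w, so Q_w = V/θ_c = 7667/7.90 = 970.5 m³/d.

Q_w ≈ 971 m³/d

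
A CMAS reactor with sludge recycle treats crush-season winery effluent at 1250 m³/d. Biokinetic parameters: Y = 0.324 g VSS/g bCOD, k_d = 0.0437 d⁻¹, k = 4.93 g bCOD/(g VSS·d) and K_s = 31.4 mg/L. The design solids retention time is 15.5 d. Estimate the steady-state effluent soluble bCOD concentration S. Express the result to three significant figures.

From the Monod/SRT balance for a CMAS, S = K_s·(1+k_d θ_c)/[θ_c·(Y k − k_d) − 1] = 31.4 × (1 + 0.0437 × 15.5) / [15.5 × (0.324 × 4.93 − 0.0437) − 1] = 52.67 / 23.08 = 2.282 mg/L.

S ≈ 2.28 mg/L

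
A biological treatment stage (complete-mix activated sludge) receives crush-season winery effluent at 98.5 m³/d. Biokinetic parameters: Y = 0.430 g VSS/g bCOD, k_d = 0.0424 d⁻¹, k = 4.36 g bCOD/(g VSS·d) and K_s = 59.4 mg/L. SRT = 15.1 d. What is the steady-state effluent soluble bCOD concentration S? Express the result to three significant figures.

S ≈ 3.65 mg/L

Effluent substrate depends only on kinetics and SRT: S = K_s(1 + k_d θ_c) / [θ_c(Yk − k_d) − 1] = 59.4 × (1 + 0.0424 × 15.1) / [15.1 × (0.430 × 4.36 − 0.0424) − 1] = 97.43 / 26.67 = 3.653 mg/L.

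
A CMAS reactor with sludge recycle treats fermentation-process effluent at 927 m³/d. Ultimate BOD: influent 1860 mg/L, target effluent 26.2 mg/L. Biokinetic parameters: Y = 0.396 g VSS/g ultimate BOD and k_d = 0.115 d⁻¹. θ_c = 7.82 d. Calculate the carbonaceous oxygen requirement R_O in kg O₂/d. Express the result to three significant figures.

R_O ≈ 1200 kg O₂/d

Y_obs = Y / (1 + k_d θ_c) = 0.396 / (1 + 0.115 × 7.82) = 0.396 / 1.899 = 0.2085.
ΔS = 1860 − 26.2 = 1834 mg/L, so the substrate removal rate is 927 × 1834/1000 = 1700 kg ultimate BOD/d.
P_X = Y_obs·Q·(S₀ − S) = 0.2085 × 1700 = 354.4 kg VSS/d.
R_O = Q·(S₀ − S) − 1.42·P_X = 1700 − 1.42 × 354.4 = 1197 kg O₂/d.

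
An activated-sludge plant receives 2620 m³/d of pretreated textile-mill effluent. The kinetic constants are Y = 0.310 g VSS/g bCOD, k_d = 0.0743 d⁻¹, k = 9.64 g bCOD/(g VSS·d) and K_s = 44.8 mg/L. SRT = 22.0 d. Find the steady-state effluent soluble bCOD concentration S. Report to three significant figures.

Effluent substrate depends only on kinetics and SRT: S = K_s(1 + k_d θ_c) / [θ_c(Yk − k_d) − 1] = 44.8 × (1 + 0.0743 × 22.0) / [22.0 × (0.310 × 9.64 − 0.0743) − 1] = 118.0 / 63.11 = 1.870 mg/L.

S ≈ 1.87 mg/L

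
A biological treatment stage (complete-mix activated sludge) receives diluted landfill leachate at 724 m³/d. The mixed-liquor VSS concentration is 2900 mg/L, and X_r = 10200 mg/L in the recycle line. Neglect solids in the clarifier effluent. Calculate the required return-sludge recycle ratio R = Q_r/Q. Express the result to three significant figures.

R = Q_r/Q = X/(X_r − X) = 2900 / (10200 − 2900) = 0.3973.

R ≈ 0.397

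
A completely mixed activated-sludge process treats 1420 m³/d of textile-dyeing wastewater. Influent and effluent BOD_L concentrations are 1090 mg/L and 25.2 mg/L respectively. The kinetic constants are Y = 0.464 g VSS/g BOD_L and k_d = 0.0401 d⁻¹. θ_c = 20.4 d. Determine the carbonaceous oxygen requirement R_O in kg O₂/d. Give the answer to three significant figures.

R_O ≈ 964 kg O₂/d

Correct the yield for decay: Y_obs = Y/(1 + k_d θ_c) = 0.464 / (1 + 0.0401 × 20.4) = 0.464 / 1.818 = 0.2552.
Mass of BOD_L removed per day: Q(S₀ − S) = 1420 × 1065 g/m³ = 1512 kg/d.
Biomass synthesised: P_X = Y_obs × 1512 = 385.9 kg VSS/d.
R_O = Q·ΔS − 1.42 P_X = 1512 − 548.0 = 964.0 kg O₂/d.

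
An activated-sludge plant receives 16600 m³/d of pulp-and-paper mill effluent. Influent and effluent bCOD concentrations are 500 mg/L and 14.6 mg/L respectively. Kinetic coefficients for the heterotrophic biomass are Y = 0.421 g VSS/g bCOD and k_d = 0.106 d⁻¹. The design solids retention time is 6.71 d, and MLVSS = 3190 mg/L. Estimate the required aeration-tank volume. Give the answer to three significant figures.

V ≈ 4170 m³

From the SRT design equation V = Y Q (S₀−S) θ_c / [X (1 + k_d θ_c)] = 0.421 × 16600 × (500 − 14.6) × 6.71 / [3190 × (1 + 0.106 × 6.71)] = 2.28×10^7 / 5459 = 4170 m³.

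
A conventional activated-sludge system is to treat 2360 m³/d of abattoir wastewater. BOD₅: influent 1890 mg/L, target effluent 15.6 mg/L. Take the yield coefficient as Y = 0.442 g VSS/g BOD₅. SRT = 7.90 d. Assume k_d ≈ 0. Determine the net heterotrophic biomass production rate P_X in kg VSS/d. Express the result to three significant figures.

With endogenous decay neglected, the observed yield equals the true yield: Y_obs = Y = 0.442 g VSS/g BOD₅.
Q·(S₀ − S) = 2360 × (1890 − 15.6) × 10⁻³ = 4424 kg/d removed.
So the net sludge growth is P_X = 0.4420 × 4424 = 1955 kg VSS/d.

P_X ≈ 1960 kg VSS/d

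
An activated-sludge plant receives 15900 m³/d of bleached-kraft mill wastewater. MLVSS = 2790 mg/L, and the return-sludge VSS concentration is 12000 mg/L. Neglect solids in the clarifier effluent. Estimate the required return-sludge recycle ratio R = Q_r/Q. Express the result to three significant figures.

Solids balance on the clarifier gives (1+R)X = R·X_r, so R = X/(X_r − X) = 2790 / (12000 − 2790) = 0.3029.

R ≈ 0.303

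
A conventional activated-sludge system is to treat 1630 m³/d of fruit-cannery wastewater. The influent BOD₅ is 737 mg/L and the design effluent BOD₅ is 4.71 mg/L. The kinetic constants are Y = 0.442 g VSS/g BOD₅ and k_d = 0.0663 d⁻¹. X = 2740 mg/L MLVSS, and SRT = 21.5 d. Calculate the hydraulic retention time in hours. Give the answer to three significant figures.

Steady-state biomass mass balance: V·X·(1 + k_d·θ_c) = Y·Q·(S₀ − S)·θ_c, so V = 0.442 × 1630 × (737 − 4.71) × 21.5 / [2740 × (1 + 0.0663 × 21.5)] = 1.13×10^7 / 6646 = 1707 m³.
Hydraulic retention time τ = V/Q = 1707 / 1630 = 1.047 d = 25.13 h.

τ ≈ 25.1 h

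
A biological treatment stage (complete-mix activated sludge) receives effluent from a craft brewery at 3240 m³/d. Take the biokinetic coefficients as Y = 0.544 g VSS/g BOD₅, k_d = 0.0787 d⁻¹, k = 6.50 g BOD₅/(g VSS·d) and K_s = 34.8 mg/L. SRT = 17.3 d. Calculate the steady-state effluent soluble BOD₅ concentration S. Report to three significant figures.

For a completely mixed reactor with recycle the Lawrence–McCarty relation gives S = K_s·(1 + k_d·θ_c) / [θ_c·(Y·k − k_d) − 1] = 34.8 × (1 + 0.0787 × 17.3) / [17.3 × (0.544 × 6.50 − 0.0787) − 1] = 82.18 / 58.81 = 1.397 mg/L.

S ≈ 1.40 mg/L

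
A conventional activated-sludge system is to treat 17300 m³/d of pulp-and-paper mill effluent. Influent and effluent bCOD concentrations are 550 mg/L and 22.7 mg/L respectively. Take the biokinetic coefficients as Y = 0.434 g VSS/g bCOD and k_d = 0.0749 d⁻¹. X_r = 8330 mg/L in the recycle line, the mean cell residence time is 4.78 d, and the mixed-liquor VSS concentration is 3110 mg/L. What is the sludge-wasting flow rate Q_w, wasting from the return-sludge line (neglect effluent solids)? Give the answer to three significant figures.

Q_w ≈ 350 m³/d

From the SRT design equation V = Y Q (S₀−S) θ_c / [X (1 + k_d θ_c)] = 0.434 × 17300 × (550 − 22.7) × 4.78 / [3110 × (1 + 0.0749 × 4.78)] = 1.89×10^7 / 4223 = 4481 m³.
Wasting from the return line (neglecting effluent solids): Q_w = V·X / (θ_c·X_r) = 4481 × 3110 / (4.78 × 8330) = 350.0 m³/d.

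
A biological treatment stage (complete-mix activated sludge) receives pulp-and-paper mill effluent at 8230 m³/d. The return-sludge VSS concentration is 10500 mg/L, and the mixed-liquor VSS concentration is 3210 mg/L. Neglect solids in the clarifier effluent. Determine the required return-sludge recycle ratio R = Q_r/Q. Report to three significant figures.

R = Q_r/Q = X/(X_r − X) = 3210 / (10500 − 3210) = 0.4403.

R ≈ 0.440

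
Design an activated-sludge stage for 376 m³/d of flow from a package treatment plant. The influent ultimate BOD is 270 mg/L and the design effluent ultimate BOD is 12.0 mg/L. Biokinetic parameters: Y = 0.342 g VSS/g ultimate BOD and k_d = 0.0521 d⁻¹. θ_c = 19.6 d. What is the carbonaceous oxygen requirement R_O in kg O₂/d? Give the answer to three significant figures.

R_O ≈ 73.7 kg O₂/d

Observed yield with endogenous decay: Y_obs = Y / (1 + k_d·θ_c) = 0.342 / (1 + 0.0521 × 19.6) = 0.342 / 2.021 = 0.1692 g VSS/g ultimate BOD.
Mass of ultimate BOD removed per day: Q(S₀ − S) = 376 × 258.0 g/m³ = 97.01 kg/d.
Net sludge production P_X = 0.1692 × 97.01 = 16.41 kg VSS/d.
Carbonaceous O₂ demand = substrate oxidised − cell-mass equivalent = 97.01 − 1.42 × 16.41 = 73.70 kg O₂/d.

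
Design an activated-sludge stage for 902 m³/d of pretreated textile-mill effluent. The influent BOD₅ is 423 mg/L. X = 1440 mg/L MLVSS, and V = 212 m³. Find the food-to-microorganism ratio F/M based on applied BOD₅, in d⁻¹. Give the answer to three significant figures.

F/M ≈ 1.25 d⁻¹

Food-to-microorganism ratio F/M = Q S₀ / (V X) = 902 × 423 / (212.0 × 1440) = 1.250 d⁻¹.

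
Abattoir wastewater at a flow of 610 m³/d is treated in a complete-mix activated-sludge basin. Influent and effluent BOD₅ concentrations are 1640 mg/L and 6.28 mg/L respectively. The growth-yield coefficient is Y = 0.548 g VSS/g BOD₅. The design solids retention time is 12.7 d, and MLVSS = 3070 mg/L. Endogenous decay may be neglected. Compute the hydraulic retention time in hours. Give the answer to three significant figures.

V·X = Y·Q·ΔS·θ_c gives V = 0.548 × 610 × (1640 − 6.28) × 12.7 / 3070 = 2259 m³.
τ = V/Q = 2259/610 = 3.704 d, or 88.89 h.

τ ≈ 88.9 h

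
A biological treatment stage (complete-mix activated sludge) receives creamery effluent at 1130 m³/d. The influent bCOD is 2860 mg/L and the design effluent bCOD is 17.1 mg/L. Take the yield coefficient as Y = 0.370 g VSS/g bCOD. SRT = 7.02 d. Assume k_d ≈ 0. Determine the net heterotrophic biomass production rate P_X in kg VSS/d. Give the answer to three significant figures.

P_X ≈ 1190 kg VSS/d

Since k_d ≈ 0, Y_obs = Y = 0.370 g VSS/g bCOD.
Q·(S₀ − S) = 1130 × (2860 − 17.1) × 10⁻³ = 3212 kg/d removed.
Net biomass production P_X = Y_obs × Q·(S₀ − S) = 0.3700 × 3212 = 1189 kg VSS/d.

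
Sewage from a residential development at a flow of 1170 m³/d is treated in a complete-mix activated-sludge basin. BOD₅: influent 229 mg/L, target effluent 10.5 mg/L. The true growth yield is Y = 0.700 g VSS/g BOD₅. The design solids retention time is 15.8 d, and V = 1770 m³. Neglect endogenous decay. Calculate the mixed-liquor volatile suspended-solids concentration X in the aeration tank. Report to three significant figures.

From V·X = Y·Q·(S₀ − S)·θ_c (decay neglected): X = 0.700 × 1170 × (229 − 10.5) × 15.8 / 1770 = 1597 mg/L.

X ≈ 1600 mg/L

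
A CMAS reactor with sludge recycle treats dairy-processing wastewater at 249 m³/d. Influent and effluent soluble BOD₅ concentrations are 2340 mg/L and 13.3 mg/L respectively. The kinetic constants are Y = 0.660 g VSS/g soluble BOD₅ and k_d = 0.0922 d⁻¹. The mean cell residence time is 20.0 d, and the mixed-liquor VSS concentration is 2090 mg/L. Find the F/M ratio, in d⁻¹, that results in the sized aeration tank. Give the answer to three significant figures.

Steady-state biomass mass balance: V·X·(1 + k_d·θ_c) = Y·Q·(S₀ − S)·θ_c, so V = 0.660 × 249 × (2340 − 13.3) × 20.0 / [2090 × (1 + 0.0922 × 20.0)] = 7.65×10^6 / 5944 = 1287 m³.
Food-to-microorganism ratio F/M = Q S₀ / (V X) = 249 × 2340 / (1287 × 2090) = 0.2167 d⁻¹.

F/M ≈ 0.217 d⁻¹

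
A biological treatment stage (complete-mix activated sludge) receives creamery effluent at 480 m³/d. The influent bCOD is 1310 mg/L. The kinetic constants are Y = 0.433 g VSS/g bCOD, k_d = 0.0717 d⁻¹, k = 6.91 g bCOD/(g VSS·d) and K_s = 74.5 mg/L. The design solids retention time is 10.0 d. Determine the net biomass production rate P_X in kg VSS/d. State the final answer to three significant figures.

P_X ≈ 158 kg VSS/d

Effluent substrate depends only on kinetics and SRT: S = K_s(1 + k_d θ_c) / [θ_c(Yk − k_d) − 1] = 74.5 × (1 + 0.0717 × 10.0) / [10.0 × (0.433 × 6.91 − 0.0717) − 1] = 127.9 / 28.20 = 4.536 mg/L.
Y_obs = Y / (1 + k_d θ_c) = 0.433 / (1 + 0.0717 × 10.0) = 0.433 / 1.717 = 0.2522.
Substrate removed = Q·(S₀ − S) = 480 m³/d × (1310 − 4.54) g/m³ = 6.27×10^5 g/d = 626.6 kg/d.
So the net sludge growth is P_X = 0.2522 × 626.6 = 158.0 kg VSS/d.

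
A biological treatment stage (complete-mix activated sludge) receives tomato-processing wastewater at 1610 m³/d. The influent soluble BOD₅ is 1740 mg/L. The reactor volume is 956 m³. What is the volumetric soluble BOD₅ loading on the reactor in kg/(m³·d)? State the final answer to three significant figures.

L_v ≈ 2.93 kg soluble BOD₅/(m³·d)

Volumetric loading L_v = Q·S₀ / V = 1610 × 1740 g/m³ / 956.0 m³ = 2930 g/(m³·d) = 2.930 kg soluble BOD₅/(m³·d).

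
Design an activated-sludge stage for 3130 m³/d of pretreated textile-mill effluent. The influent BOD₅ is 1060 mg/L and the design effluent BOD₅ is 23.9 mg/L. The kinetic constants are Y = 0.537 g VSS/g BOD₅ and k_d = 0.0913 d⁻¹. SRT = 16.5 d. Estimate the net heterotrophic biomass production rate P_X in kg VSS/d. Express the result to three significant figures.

P_X ≈ 695 kg VSS/d

Y_obs = Y / (1 + k_d θ_c) = 0.537 / (1 + 0.0913 × 16.5) = 0.537 / 2.506 = 0.2142.
Mass of BOD₅ removed per day: Q(S₀ − S) = 3130 × 1036 g/m³ = 3243 kg/d.
Biomass produced: P_X = Y_obs·Q·ΔS = 0.2142 × 3243 ≈ 694.8 kg VSS/d.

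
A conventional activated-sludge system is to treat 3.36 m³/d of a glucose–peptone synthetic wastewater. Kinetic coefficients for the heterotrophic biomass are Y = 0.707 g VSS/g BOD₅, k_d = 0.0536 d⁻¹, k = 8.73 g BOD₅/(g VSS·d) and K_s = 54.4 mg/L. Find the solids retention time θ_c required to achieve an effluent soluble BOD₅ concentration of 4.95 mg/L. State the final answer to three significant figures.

From 1/θ_c = Y·k·S/(K_s + S) − k_d: Y·k·S/(K_s+S) = 0.707 × 8.73 × 4.95 / (54.4 + 4.95) = 0.5148 d⁻¹.
θ_c = 1/(μ − k_d) = 1/(0.5148 − 0.0536) = 1/0.4612 = 2.168 d.

θ_c ≈ 2.17 d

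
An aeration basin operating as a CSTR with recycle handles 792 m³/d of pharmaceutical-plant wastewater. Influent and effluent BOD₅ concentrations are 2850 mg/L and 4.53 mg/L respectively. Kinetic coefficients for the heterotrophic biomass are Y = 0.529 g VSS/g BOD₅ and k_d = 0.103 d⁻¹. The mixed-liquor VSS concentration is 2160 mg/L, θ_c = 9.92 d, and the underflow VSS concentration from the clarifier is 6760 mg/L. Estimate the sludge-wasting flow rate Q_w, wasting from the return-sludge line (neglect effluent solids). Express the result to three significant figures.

Q_w ≈ 87.2 m³/d

From the SRT design equation V = Y Q (S₀−S) θ_c / [X (1 + k_d θ_c)] = 0.529 × 792 × (2850 − 4.53) × 9.92 / [2160 × (1 + 0.103 × 9.92)] = 1.18×10^7 / 4367 = 2708 m³.
Wasting from the return line (neglecting effluent solids): Q_w = V·X / (θ_c·X_r) = 2708 × 2160 / (9.92 × 6760) = 87.23 m³/d.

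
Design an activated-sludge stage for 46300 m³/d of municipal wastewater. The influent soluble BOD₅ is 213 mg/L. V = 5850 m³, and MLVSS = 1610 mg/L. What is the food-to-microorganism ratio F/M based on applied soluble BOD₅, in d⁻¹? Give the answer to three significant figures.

Food-to-microorganism ratio F/M = Q S₀ / (V X) = 46300 × 213 / (5850 × 1610) = 1.047 d⁻¹.

F/M ≈ 1.05 d⁻¹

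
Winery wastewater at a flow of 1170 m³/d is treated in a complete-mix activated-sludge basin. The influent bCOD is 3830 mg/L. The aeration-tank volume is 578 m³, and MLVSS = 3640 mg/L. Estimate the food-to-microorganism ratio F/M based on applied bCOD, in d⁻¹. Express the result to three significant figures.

F/M ≈ 2.13 d⁻¹

F/M = applied load / biomass = Q·S₀/(V·X) = 1170 × 3830 / (578.0 × 3640) = 2.130 d⁻¹.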